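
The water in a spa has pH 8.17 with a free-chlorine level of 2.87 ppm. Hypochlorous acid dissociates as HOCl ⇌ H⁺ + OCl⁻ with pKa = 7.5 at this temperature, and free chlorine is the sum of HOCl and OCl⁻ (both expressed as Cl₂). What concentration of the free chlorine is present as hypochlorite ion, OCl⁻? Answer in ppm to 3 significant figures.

2.36 ppm

[OCl⁻]/[HOCl] = 10^(pH − pKa) = 10^(8.17 − 7.5) = 10^0.67 = 4.677.
Fraction as HOCl = 1 / (1 + 4.677) = 0.1761.
OCl⁻ = (1 − 0.1761) × 2.87 ppm = 2.364 ppm.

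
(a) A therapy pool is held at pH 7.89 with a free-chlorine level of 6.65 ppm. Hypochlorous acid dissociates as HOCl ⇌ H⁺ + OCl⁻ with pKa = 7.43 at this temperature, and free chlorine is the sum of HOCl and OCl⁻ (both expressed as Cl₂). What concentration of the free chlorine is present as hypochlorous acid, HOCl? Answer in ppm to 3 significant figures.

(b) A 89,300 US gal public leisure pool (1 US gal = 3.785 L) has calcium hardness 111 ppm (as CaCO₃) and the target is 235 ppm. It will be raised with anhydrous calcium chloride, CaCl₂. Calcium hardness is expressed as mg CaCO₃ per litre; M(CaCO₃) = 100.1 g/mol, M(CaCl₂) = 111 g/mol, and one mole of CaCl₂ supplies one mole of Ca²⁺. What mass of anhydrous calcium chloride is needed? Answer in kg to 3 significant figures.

(a) 1.71 ppm; (b) 46.5 kg

(a) [OCl⁻]/[HOCl] = 10^(pH − pKa) = 10^(7.89 − 7.43) = 10^0.46 = 2.884.
(a) Fraction as HOCl = 1 / (1 + 2.884) = 0.2575.
(a) HOCl = 0.2575 × 6.65 ppm = 1.712 ppm.

(b) Volume: 89,300 US gal × 3.785 L/gal = 338,000 L.
(b) Hardness to add: (235 − 111) = 124 mg/L as CaCO₃ × 338,000 L = 41,910 g as CaCO₃.
(b) Moles of Ca²⁺ (1 mol Ca²⁺ ≡ 1 mol CaCO₃): 41,910 / 100.1 g/mol = 418.7 mol.
(b) Mass of CaCl₂: 418.7 × 111 = 46,480 g.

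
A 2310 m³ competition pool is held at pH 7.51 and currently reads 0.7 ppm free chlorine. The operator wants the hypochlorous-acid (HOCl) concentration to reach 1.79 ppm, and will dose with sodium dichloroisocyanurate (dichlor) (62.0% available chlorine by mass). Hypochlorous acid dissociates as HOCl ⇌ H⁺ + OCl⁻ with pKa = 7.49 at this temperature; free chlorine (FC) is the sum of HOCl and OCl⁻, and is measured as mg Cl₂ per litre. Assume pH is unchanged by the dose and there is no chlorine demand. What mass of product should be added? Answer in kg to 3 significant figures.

Volume: 2310 m³ = 2,310,000 L.
[OCl⁻]/[HOCl] = 10^(pH − pKa) = 10^(7.51 − 7.49) = 1.047; fraction as HOCl = 1/(1 + 1.047) = 0.4885.
Free chlorine required for 1.79 ppm HOCl: 1.79 / 0.4885 = 3.664 ppm.
FC to add: 3.664 − 0.7 = 2.964 mg/L as Cl₂.
Cl₂ equivalent: 2.964 mg/L × 2,310,000 L = 6848 g.
Product at 62.0% available Cl: 6848 / 0.62 = 11,040 g.

11.0 kg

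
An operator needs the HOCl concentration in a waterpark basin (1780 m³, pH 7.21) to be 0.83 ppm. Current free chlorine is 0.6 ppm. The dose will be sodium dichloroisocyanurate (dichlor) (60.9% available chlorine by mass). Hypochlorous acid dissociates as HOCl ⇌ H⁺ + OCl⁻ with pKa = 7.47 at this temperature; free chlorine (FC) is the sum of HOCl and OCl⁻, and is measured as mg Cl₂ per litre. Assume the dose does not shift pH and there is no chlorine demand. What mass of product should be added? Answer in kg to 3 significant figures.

Volume: 1780 m³ = 1,780,000 L.
[OCl⁻]/[HOCl] = 10^(pH − pKa) = 10^(7.21 − 7.47) = 0.5495; fraction as HOCl = 1/(1 + 0.5495) = 0.6454.
Free chlorine required for 0.83 ppm HOCl: 0.83 / 0.6454 = 1.286 ppm.
FC to add: 1.286 − 0.6 = 0.6861 mg/L as Cl₂.
Cl₂ equivalent: 0.6861 mg/L × 1,780,000 L = 1221 g.
Product at 60.9% available Cl: 1221 / 0.609 = 2005 g.

2.01 kg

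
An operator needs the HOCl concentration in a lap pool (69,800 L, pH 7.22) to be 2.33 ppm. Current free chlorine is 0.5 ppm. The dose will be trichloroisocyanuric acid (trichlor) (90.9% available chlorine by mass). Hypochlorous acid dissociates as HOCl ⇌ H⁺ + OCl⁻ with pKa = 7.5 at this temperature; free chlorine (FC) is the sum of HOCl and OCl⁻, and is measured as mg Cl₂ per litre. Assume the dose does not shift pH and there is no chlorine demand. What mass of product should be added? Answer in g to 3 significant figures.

234 g

[OCl⁻]/[HOCl] = 10^(pH − pKa) = 10^(7.22 − 7.5) = 0.5248; fraction as HOCl = 1/(1 + 0.5248) = 0.6558.
Free chlorine required for 2.33 ppm HOCl: 2.33 / 0.6558 = 3.553 ppm.
FC to add: 3.553 − 0.5 = 3.053 mg/L as Cl₂.
Cl₂ equivalent: 3.053 mg/L × 69,800 L = 213.1 g.
Product at 90.9% available Cl: 213.1 / 0.909 = 234.4 g.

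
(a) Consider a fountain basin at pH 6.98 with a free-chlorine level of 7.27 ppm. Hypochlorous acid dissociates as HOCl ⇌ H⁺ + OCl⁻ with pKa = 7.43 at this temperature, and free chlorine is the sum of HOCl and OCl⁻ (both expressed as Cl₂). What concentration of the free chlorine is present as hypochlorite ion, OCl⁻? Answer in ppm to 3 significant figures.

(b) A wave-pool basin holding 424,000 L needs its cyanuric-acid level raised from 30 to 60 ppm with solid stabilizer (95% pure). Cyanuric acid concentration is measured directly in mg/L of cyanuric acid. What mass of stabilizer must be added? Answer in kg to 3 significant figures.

(a) 1.90 ppm; (b) 13.4 kg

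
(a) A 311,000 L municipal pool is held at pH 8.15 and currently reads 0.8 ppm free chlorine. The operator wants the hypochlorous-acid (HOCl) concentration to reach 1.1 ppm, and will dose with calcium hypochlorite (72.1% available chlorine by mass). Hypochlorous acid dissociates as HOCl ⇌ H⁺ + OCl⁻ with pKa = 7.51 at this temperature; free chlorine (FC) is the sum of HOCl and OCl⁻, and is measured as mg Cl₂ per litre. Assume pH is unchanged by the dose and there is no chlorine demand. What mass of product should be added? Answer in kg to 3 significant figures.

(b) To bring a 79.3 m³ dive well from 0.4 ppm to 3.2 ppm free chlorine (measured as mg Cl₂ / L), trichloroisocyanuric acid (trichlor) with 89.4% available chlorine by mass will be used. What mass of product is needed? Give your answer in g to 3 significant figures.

(a) 2.20 kg; (b) 248 g

(a) [OCl⁻]/[HOCl] = 10^(pH − pKa) = 10^(8.15 − 7.51) = 4.365; fraction as HOCl = 1/(1 + 4.365) = 0.1864.
(a) Free chlorine required for 1.1 ppm HOCl: 1.1 / 0.1864 = 5.902 ppm.
(a) FC to add: 5.902 − 0.8 = 5.102 mg/L as Cl₂.
(a) Cl₂ equivalent: 5.102 mg/L × 311,000 L = 1587 g.
(a) Product at 72.1% available Cl: 1587 / 0.721 = 2201 g.

(b) Volume: 79.3 m³ = 79,300 L.
(b) Chlorine deficit: 3.2 − 0.4 = 2.8 ppm = 2.8 mg/L as Cl₂.
(b) Cl₂ equivalent needed: 2.8 mg/L × 79,300 L = 222,000 mg = 222 g.
(b) Product at 89.4% available chlorine: 222 / 0.894 = 248.4 g.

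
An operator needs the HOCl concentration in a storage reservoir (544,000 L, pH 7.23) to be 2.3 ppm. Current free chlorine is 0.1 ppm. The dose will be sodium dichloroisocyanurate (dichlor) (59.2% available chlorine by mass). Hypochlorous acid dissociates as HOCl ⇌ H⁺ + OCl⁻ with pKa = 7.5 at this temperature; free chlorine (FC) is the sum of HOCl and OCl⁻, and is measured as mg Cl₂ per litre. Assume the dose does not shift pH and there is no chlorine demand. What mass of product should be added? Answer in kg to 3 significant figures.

[OCl⁻]/[HOCl] = 10^(pH − pKa) = 10^(7.23 − 7.5) = 0.537; fraction as HOCl = 1/(1 + 0.537) = 0.6506.
Free chlorine required for 2.3 ppm HOCl: 2.3 / 0.6506 = 3.535 ppm.
FC to add: 3.535 − 0.1 = 3.435 mg/L as Cl₂.
Cl₂ equivalent: 3.435 mg/L × 544,000 L = 1869 g.
Product at 59.2% available Cl: 1869 / 0.592 = 3157 g.

3.16 kg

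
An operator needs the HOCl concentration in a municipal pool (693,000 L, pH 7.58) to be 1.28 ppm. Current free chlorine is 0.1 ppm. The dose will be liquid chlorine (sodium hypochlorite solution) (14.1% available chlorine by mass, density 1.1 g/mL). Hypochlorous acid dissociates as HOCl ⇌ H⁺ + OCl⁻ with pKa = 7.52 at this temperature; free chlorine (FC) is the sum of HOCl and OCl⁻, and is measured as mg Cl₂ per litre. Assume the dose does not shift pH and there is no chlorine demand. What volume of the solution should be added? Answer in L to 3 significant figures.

11.8 L

[OCl⁻]/[HOCl] = 10^(pH − pKa) = 10^(7.58 − 7.52) = 1.148; fraction as HOCl = 1/(1 + 1.148) = 0.4655.
Free chlorine required for 1.28 ppm HOCl: 1.28 / 0.4655 = 2.75 ppm.
FC to add: 2.75 − 0.1 = 2.65 mg/L as Cl₂.
Cl₂ equivalent: 2.65 mg/L × 693,000 L = 1836 g.
Product at 14.1% available Cl: 1836 / 0.141 = 13,020 g.
Volume: 13,020 g ÷ 1.1 g/mL = 11,840 mL.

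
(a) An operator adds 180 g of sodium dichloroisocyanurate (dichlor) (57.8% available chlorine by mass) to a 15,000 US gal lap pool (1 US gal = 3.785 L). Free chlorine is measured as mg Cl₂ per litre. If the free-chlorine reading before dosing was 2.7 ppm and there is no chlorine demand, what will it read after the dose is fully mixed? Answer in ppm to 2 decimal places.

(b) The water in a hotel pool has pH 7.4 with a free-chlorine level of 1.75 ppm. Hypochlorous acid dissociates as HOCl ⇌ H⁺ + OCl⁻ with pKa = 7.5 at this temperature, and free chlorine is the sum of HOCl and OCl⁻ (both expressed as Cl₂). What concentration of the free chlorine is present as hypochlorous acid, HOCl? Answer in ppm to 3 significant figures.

(a) Volume: 15,000 US gal × 3.785 L/gal = 56,775 L.
(a) Available chlorine delivered: 180 g × 0.578 = 104 g as Cl₂.
(a) Concentration rise: 104 g / 56,775 L = 1.832 mg/L = 1.83 ppm.
(a) Final FC: 2.7 + 1.83 = 4.53 ppm.

(b) [OCl⁻]/[HOCl] = 10^(pH − pKa) = 10^(7.4 − 7.5) = 10^-0.10 = 0.7943.
(b) Fraction as HOCl = 1 / (1 + 0.7943) = 0.5573.
(b) HOCl = 0.5573 × 1.75 ppm = 0.9753 ppm.

(a) 4.53 ppm; (b) 0.975 ppm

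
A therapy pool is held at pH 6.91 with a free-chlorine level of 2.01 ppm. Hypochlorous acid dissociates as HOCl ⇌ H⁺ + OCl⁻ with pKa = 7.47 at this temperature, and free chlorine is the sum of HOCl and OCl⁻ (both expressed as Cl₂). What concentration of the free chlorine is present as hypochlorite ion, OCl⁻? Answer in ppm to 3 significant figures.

[OCl⁻]/[HOCl] = 10^(pH − pKa) = 10^(6.91 − 7.47) = 10^-0.56 = 0.2754.
Fraction as HOCl = 1 / (1 + 0.2754) = 0.7841.
OCl⁻ = (1 − 0.7841) × 2.01 ppm = 0.4341 ppm.

0.434 ppm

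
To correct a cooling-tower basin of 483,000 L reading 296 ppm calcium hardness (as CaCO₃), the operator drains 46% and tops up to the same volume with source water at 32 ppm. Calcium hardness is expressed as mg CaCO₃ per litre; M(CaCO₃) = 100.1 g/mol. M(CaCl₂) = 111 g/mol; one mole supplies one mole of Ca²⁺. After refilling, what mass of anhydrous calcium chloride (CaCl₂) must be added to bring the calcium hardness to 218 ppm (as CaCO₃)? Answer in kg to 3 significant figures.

After draining 46% and refilling: 296 × 0.54 + 32 × 0.46 = 174.56 ppm.
Deficit to target: 218 − 174.56 = 43.44 mg/L.
As CaCO₃: 43.44 mg/L × 483,000 L = 20,980 g; ÷ 100.1 = 209.6 mol Ca²⁺.
Mass: 209.6 × 111 = 23,270 g.

23.3 kg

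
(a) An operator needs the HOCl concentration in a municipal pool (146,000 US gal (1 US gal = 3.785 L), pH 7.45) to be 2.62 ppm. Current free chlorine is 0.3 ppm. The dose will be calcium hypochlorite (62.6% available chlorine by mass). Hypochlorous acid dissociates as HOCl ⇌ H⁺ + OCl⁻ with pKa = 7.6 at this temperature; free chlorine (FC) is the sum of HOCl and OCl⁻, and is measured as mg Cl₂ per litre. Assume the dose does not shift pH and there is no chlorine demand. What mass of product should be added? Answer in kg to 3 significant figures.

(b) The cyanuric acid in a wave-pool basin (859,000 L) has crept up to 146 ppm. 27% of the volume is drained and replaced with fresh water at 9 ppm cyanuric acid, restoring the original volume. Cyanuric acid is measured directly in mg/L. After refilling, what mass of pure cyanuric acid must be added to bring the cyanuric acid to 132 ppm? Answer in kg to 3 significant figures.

(a) Volume: 146,000 US gal × 3.785 L/gal = 552,610 L.
(a) [OCl⁻]/[HOCl] = 10^(pH − pKa) = 10^(7.45 − 7.6) = 0.7079; fraction as HOCl = 1/(1 + 0.7079) = 0.5855.
(a) Free chlorine required for 2.62 ppm HOCl: 2.62 / 0.5855 = 4.475 ppm.
(a) FC to add: 4.475 − 0.3 = 4.175 mg/L as Cl₂.
(a) Cl₂ equivalent: 4.175 mg/L × 552,610 L = 2307 g.
(a) Product at 62.6% available Cl: 2307 / 0.626 = 3685 g.

(b) After draining 27% and refilling: 146 × 0.73 + 9 × 0.27 = 109.01 ppm.
(b) Deficit to target: 132 − 109.01 = 22.99 mg/L.
(b) Mass: 22.99 mg/L × 859,000 L = 19,750 g cyanuric acid.

(a) 3.69 kg; (b) 19.7 kg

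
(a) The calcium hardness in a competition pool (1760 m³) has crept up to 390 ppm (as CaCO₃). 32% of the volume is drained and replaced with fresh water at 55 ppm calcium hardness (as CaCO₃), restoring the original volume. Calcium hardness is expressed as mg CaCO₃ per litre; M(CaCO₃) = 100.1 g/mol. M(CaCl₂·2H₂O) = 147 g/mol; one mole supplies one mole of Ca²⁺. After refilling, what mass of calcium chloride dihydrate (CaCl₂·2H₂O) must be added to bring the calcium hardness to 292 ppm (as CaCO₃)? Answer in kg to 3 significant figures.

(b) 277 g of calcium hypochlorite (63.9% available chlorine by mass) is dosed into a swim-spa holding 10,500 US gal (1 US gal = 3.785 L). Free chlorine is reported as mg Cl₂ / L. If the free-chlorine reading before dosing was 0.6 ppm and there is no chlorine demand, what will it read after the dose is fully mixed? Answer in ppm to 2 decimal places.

(a) 23.8 kg; (b) 5.05 ppm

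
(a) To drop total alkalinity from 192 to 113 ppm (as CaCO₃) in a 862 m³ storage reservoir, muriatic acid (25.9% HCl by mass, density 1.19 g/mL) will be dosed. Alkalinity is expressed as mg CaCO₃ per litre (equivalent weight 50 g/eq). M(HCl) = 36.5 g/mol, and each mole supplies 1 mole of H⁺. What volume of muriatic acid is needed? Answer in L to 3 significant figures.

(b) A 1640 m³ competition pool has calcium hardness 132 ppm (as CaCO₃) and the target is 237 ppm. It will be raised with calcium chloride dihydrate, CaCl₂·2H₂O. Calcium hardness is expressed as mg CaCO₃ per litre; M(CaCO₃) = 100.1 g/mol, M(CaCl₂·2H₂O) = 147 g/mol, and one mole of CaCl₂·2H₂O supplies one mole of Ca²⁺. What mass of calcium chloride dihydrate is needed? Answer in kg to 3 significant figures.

(a) 161 L; (b) 253 kg

(a) Volume: 862 m³ = 862,000 L.
(a) Alkalinity to neutralize: (192 − 113) = 79 mg/L as CaCO₃ × 862,000 L = 68,100 g as CaCO₃.
(a) Equivalents of H⁺ required: 68,100 ÷ 50 g/eq = 1362 eq = 1362 mol HCl.
(a) Mass of HCl: 1362 × 36.5 = 49,710 g.
(a) Mass of 25.9% solution: 49,710 / 0.259 = 191,900 g.
(a) Volume: 191,900 g ÷ 1.19 g/mL = 161,300 mL.

(b) Volume: 1640 m³ = 1,640,000 L.
(b) Hardness to add: (237 − 132) = 105 mg/L as CaCO₃ × 1,640,000 L = 172,200 g as CaCO₃.
(b) Moles of Ca²⁺ (1 mol Ca²⁺ ≡ 1 mol CaCO₃): 172,200 / 100.1 g/mol = 1720 mol.
(b) Mass of CaCl₂·2H₂O: 1720 × 147 = 252,900 g.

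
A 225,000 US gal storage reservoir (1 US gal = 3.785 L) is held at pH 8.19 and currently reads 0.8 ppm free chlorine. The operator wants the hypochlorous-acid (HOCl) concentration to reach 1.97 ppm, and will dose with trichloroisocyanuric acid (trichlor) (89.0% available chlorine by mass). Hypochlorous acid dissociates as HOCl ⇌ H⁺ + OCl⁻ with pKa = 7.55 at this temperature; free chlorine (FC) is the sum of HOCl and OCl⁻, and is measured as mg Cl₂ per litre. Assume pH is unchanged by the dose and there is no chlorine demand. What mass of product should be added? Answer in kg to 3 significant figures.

Volume: 225,000 US gal × 3.785 L/gal = 851,625 L.
[OCl⁻]/[HOCl] = 10^(pH − pKa) = 10^(8.19 − 7.55) = 4.365; fraction as HOCl = 1/(1 + 4.365) = 0.1864.
Free chlorine required for 1.97 ppm HOCl: 1.97 / 0.1864 = 10.57 ppm.
FC to add: 10.57 − 0.8 = 9.769 mg/L as Cl₂.
Cl₂ equivalent: 9.769 mg/L × 851,625 L = 8320 g.
Product at 89.0% available Cl: 8320 / 0.89 = 9348 g.

9.35 kg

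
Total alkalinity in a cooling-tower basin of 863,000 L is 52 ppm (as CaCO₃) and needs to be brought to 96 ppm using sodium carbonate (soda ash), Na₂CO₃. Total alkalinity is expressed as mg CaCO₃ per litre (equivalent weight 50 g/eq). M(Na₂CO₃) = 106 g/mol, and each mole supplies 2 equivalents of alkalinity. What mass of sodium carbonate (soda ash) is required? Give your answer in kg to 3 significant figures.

Alkalinity to add: (96 − 52) = 44 mg/L as CaCO₃ × 863,000 L = 37,970 g as CaCO₃.
Equivalents: 37,970 g ÷ 50 g/eq = 759.4 eq.
Each mole of Na₂CO₃ supplies 2 eq, so 759.4 / 2 = 379.7 mol.
Mass: 379.7 mol × 106 g/mol = 40,250 g.

40.3 kg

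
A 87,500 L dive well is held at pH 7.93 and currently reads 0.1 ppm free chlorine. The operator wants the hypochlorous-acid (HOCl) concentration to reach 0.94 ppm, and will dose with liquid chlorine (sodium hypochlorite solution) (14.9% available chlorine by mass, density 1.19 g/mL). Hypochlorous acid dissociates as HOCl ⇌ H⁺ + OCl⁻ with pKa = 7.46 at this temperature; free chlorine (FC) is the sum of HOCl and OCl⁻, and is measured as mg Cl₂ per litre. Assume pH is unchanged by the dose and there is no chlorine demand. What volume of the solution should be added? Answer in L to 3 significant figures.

1.78 L

[OCl⁻]/[HOCl] = 10^(pH − pKa) = 10^(7.93 − 7.46) = 2.951; fraction as HOCl = 1/(1 + 2.951) = 0.2531.
Free chlorine required for 0.94 ppm HOCl: 0.94 / 0.2531 = 3.714 ppm.
FC to add: 3.714 − 0.1 = 3.614 mg/L as Cl₂.
Cl₂ equivalent: 3.614 mg/L × 87,500 L = 316.2 g.
Product at 14.9% available Cl: 316.2 / 0.149 = 2122 g.
Volume: 2122 g ÷ 1.19 g/mL = 1784 mL.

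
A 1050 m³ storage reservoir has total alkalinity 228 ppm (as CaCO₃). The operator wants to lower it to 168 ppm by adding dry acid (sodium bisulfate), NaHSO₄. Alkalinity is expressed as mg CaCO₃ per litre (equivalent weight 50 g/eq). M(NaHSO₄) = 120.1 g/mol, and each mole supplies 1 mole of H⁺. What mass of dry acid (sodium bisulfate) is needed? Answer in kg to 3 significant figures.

151 kg

Volume: 1050 m³ = 1,050,000 L.
Alkalinity to neutralize: (228 − 168) = 60 mg/L as CaCO₃ × 1,050,000 L = 63,000 g as CaCO₃.
Equivalents of H⁺ required: 63,000 ÷ 50 g/eq = 1260 eq = 1260 mol NaHSO₄.
Mass of NaHSO₄: 1260 × 120.1 = 151,300 g.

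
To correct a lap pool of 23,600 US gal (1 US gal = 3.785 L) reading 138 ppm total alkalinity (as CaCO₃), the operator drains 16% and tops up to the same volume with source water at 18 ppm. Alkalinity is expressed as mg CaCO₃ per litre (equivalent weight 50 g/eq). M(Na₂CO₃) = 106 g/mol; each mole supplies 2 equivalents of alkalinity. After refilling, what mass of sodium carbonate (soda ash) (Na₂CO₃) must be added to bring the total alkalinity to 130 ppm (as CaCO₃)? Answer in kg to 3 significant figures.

Volume: 23,600 US gal × 3.785 L/gal = 89,326 L.
After draining 16% and refilling: 138 × 0.84 + 18 × 0.16 = 118.8 ppm.
Deficit to target: 130 − 118.8 = 11.2 mg/L.
As CaCO₃: 11.2 mg/L × 89,326 L = 1000 g; ÷ 50 g/eq ÷ 2 = 10 mol Na₂CO₃.
Mass: 10 × 106 = 1060 g.

1.06 kg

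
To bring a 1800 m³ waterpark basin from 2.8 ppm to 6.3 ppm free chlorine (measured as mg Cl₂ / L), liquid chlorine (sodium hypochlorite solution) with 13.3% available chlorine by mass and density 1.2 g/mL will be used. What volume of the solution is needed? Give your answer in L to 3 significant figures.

39.5 L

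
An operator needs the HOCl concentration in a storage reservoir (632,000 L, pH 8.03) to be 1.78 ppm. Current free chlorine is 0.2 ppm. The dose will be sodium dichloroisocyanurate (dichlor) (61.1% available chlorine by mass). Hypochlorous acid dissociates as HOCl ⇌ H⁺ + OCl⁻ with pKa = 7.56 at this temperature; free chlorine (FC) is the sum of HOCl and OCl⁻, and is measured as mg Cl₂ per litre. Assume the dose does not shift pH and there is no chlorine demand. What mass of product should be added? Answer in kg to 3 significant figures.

7.07 kg

[OCl⁻]/[HOCl] = 10^(pH − pKa) = 10^(8.03 − 7.56) = 2.951; fraction as HOCl = 1/(1 + 2.951) = 0.2531.
Free chlorine required for 1.78 ppm HOCl: 1.78 / 0.2531 = 7.033 ppm.
FC to add: 7.033 − 0.2 = 6.833 mg/L as Cl₂.
Cl₂ equivalent: 6.833 mg/L × 632,000 L = 4319 g.
Product at 61.1% available Cl: 4319 / 0.611 = 7068 g.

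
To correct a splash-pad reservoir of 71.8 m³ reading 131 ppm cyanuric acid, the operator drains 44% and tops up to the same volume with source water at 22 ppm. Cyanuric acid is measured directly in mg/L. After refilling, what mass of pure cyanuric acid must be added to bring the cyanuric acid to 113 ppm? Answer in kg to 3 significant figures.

2.15 kg

Volume: 71.8 m³ = 71,800 L.
After draining 44% and refilling: 131 × 0.56 + 22 × 0.44 = 83.04 ppm.
Deficit to target: 113 − 83.04 = 29.96 mg/L.
Mass: 29.96 mg/L × 71,800 L = 2151 g cyanuric acid.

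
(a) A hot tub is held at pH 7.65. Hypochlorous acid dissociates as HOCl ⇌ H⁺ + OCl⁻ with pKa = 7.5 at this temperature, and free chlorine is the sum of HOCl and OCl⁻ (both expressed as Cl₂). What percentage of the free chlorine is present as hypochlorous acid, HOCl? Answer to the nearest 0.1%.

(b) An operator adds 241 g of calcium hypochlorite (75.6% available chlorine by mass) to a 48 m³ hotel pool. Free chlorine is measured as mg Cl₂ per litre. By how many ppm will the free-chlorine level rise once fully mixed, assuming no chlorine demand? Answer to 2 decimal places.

(a) 41.5%; (b) 3.80 ppm

(a) [OCl⁻]/[HOCl] = 10^(pH − pKa) = 10^(7.65 − 7.5) = 10^0.15 = 1.413.
(a) Fraction as HOCl = 1 / (1 + 1.413) = 0.4145.

(b) Volume: 48 m³ = 48,000 L.
(b) Available chlorine delivered: 241 g × 0.756 = 182.2 g as Cl₂.
(b) Concentration rise: 182.2 g / 48,000 L = 3.796 mg/L = 3.80 ppm.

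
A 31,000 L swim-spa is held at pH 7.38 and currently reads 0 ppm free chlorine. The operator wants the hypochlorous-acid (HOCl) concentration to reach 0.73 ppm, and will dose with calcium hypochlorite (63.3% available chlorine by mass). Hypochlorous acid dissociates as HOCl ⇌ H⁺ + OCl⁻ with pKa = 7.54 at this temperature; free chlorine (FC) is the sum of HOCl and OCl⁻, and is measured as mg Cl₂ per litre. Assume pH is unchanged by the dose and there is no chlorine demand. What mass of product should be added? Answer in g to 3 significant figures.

60.5 g

[OCl⁻]/[HOCl] = 10^(pH − pKa) = 10^(7.38 − 7.54) = 0.6918; fraction as HOCl = 1/(1 + 0.6918) = 0.5911.
Free chlorine required for 0.73 ppm HOCl: 0.73 / 0.5911 = 1.235 ppm.
FC to add: 1.235 − 0 = 1.235 mg/L as Cl₂.
Cl₂ equivalent: 1.235 mg/L × 31,000 L = 38.29 g.
Product at 63.3% available Cl: 38.29 / 0.633 = 60.48 g.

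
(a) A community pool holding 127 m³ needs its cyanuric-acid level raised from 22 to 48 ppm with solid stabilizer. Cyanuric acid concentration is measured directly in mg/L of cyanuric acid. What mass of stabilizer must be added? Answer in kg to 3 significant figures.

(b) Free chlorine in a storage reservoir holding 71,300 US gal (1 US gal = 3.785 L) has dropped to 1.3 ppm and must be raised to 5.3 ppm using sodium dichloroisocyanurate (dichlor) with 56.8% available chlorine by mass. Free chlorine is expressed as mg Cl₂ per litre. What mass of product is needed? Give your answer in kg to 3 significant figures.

(a) Volume: 127 m³ = 127,000 L.
(a) CYA to add: (48 − 22) = 26 mg/L × 127,000 L = 3302 g cyanuric acid.

(b) Volume: 71,300 US gal × 3.785 L/gal = 269,870 L.
(b) Chlorine deficit: 5.3 − 1.3 = 4 ppm = 4 mg/L as Cl₂.
(b) Cl₂ equivalent needed: 4 mg/L × 269,870 L = 1,079,000 mg = 1079 g.
(b) Product at 56.8% available chlorine: 1079 / 0.568 = 1900 g.

(a) 3.30 kg; (b) 1.90 kg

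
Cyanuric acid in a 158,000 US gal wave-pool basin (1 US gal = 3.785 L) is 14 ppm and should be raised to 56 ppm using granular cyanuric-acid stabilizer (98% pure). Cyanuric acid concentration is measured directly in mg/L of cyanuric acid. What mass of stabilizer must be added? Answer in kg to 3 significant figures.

25.6 kg

Volume: 158,000 US gal × 3.785 L/gal = 598,030 L.
CYA to add: (56 − 14) = 42 mg/L × 598,030 L = 25,120 g cyanuric acid.
At 98% purity: 25,120 / 0.98 = 25,630 g product.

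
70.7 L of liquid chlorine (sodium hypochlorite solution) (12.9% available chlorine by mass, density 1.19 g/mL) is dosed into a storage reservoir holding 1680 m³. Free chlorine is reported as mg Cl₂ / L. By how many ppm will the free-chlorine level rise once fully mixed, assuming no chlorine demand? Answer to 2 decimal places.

6.46 ppm

Volume: 1680 m³ = 1,680,000 L.
Mass of solution: 70.7 L × 1000 mL/L × 1.19 g/mL = 84,130 g.
Available chlorine delivered: 84,130 g × 0.129 = 10,850 g as Cl₂.
Concentration rise: 10,850 g / 1,680,000 L = 6.46 mg/L = 6.46 ppm.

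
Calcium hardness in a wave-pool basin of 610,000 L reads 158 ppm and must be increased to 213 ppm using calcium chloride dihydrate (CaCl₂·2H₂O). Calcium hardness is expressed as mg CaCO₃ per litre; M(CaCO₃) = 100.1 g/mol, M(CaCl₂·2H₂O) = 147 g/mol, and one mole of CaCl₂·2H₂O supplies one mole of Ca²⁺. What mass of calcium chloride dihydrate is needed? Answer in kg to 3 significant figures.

Hardness to add: (213 − 158) = 55 mg/L as CaCO₃ × 610,000 L = 33,550 g as CaCO₃.
Moles of Ca²⁺ (1 mol Ca²⁺ ≡ 1 mol CaCO₃): 33,550 / 100.1 g/mol = 335.2 mol.
Mass of CaCl₂·2H₂O: 335.2 × 147 = 49,270 g.

49.3 kg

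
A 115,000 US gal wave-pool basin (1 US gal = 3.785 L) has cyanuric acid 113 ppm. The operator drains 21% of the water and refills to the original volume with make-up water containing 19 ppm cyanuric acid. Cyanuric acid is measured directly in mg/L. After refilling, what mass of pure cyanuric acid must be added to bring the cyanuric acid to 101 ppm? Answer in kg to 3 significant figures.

Volume: 115,000 US gal × 3.785 L/gal = 435,275 L.
After draining 21% and refilling: 113 × 0.79 + 19 × 0.21 = 93.26 ppm.
Deficit to target: 101 − 93.26 = 7.74 mg/L.
Mass: 7.74 mg/L × 435,275 L = 3369 g cyanuric acid.

3.37 kg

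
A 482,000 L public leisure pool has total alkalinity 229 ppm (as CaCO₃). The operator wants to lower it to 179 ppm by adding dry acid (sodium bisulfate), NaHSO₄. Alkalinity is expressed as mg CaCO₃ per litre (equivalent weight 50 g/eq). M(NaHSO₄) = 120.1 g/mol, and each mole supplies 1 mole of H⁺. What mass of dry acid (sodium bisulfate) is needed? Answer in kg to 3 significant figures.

Alkalinity to neutralize: (229 − 179) = 50 mg/L as CaCO₃ × 482,000 L = 24,100 g as CaCO₃.
Equivalents of H⁺ required: 24,100 ÷ 50 g/eq = 482 eq = 482 mol NaHSO₄.
Mass of NaHSO₄: 482 × 120.1 = 57,890 g.

57.9 kg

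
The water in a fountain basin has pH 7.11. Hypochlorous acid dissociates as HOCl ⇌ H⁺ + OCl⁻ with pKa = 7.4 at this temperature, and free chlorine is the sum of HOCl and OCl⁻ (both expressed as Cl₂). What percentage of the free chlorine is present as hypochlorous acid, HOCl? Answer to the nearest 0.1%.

[OCl⁻]/[HOCl] = 10^(pH − pKa) = 10^(7.11 − 7.4) = 10^-0.29 = 0.5129.
Fraction as HOCl = 1 / (1 + 0.5129) = 0.661.

66.1%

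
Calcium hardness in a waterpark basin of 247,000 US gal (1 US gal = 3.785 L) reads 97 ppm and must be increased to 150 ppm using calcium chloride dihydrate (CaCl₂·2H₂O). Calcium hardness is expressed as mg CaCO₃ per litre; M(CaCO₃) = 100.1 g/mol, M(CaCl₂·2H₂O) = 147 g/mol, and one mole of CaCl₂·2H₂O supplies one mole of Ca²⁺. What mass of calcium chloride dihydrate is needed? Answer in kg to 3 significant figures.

Volume: 247,000 US gal × 3.785 L/gal = 934,895 L.
Hardness to add: (150 − 97) = 53 mg/L as CaCO₃ × 934,895 L = 49,550 g as CaCO₃.
Moles of Ca²⁺ (1 mol Ca²⁺ ≡ 1 mol CaCO₃): 49,550 / 100.1 g/mol = 495 mol.
Mass of CaCl₂·2H₂O: 495 × 147 = 72,760 g.

72.8 kg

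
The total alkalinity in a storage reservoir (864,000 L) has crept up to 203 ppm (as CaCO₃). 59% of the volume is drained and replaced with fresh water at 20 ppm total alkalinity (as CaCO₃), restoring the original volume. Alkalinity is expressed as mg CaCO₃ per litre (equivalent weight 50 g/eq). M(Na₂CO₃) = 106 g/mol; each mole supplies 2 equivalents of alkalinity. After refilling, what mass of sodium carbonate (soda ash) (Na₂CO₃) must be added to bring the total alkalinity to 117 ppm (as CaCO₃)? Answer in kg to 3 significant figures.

20.1 kg

After draining 59% and refilling: 203 × 0.41 + 20 × 0.59 = 95.03 ppm.
Deficit to target: 117 − 95.03 = 21.97 mg/L.
As CaCO₃: 21.97 mg/L × 864,000 L = 18,980 g; ÷ 50 g/eq ÷ 2 = 189.8 mol Na₂CO₃.
Mass: 189.8 × 106 = 20,120 g.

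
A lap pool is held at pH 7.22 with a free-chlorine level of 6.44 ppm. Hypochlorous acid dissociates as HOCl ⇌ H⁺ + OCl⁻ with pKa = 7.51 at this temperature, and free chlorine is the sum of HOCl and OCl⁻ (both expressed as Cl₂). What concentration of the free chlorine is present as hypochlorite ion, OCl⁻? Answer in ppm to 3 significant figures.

2.18 ppm

[OCl⁻]/[HOCl] = 10^(pH − pKa) = 10^(7.22 − 7.51) = 10^-0.29 = 0.5129.
Fraction as HOCl = 1 / (1 + 0.5129) = 0.661.
OCl⁻ = (1 − 0.661) × 6.44 ppm = 2.183 ppm.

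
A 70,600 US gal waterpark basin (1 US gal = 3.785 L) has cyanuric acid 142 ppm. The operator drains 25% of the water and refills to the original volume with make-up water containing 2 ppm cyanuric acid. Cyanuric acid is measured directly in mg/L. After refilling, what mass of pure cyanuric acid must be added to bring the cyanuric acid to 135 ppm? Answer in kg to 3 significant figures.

Volume: 70,600 US gal × 3.785 L/gal = 267,221 L.
After draining 25% and refilling: 142 × 0.75 + 2 × 0.25 = 107 ppm.
Deficit to target: 135 − 107 = 28 mg/L.
Mass: 28 mg/L × 267,221 L = 7482 g cyanuric acid.

7.48 kg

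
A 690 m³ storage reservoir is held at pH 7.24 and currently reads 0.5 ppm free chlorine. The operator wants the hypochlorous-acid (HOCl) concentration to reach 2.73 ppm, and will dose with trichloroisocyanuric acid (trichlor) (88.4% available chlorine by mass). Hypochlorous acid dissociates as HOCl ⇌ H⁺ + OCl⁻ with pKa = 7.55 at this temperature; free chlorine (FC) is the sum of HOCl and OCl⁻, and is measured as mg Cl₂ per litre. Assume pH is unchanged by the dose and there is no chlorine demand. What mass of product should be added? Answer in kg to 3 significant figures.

2.78 kg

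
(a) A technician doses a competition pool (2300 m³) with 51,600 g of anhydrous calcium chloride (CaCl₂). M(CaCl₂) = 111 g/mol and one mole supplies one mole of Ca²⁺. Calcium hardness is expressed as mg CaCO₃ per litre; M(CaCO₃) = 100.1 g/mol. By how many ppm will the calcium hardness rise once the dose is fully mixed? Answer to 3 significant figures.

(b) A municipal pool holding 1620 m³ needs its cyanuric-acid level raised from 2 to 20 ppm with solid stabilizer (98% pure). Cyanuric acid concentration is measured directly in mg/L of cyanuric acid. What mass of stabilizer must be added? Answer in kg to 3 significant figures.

(a) 20.2 ppm; (b) 29.8 kg

(a) Volume: 2300 m³ = 2,300,000 L.
(a) Moles of Ca²⁺: 51,600 g ÷ 111 g/mol = 464.9 mol.
(a) As CaCO₃: 464.9 mol × 100.1 g/mol = 46,530 g.
(a) Rise: 46,530 g / 2,300,000 L × 1000 = 20.23 mg/L.

(b) Volume: 1620 m³ = 1,620,000 L.
(b) CYA to add: (20 − 2) = 18 mg/L × 1,620,000 L = 29,160 g cyanuric acid.
(b) At 98% purity: 29,160 / 0.98 = 29,760 g product.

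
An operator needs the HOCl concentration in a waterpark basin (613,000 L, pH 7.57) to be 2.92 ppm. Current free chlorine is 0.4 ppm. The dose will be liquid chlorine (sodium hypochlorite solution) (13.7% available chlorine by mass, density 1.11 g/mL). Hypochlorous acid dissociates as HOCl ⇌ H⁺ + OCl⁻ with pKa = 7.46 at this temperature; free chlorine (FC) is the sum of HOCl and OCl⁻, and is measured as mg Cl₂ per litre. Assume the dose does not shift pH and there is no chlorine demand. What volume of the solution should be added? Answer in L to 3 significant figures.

25.3 L

[OCl⁻]/[HOCl] = 10^(pH − pKa) = 10^(7.57 − 7.46) = 1.288; fraction as HOCl = 1/(1 + 1.288) = 0.437.
Free chlorine required for 2.92 ppm HOCl: 2.92 / 0.437 = 6.682 ppm.
FC to add: 6.682 − 0.4 = 6.282 mg/L as Cl₂.
Cl₂ equivalent: 6.282 mg/L × 613,000 L = 3851 g.
Product at 13.7% available Cl: 3851 / 0.137 = 28,110 g.
Volume: 28,110 g ÷ 1.11 g/mL = 25,320 mL.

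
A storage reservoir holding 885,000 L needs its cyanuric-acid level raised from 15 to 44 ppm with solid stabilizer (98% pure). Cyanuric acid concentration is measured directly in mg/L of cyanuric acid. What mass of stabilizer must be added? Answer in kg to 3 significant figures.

26.2 kg

CYA to add: (44 − 15) = 29 mg/L × 885,000 L = 25,660 g cyanuric acid.
At 98% purity: 25,660 / 0.98 = 26,190 g product.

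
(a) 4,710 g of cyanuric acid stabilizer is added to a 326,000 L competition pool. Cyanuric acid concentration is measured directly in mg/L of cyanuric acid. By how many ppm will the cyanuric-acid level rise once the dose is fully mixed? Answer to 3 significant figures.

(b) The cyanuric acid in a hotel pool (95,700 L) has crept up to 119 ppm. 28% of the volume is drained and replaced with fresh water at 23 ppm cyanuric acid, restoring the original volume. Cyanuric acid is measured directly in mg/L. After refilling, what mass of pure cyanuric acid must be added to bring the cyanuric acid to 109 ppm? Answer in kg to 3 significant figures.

(a) 14.4 ppm; (b) 1.62 kg

(a) Rise: 4,710 g / 326,000 L × 1000 = 14.45 mg/L.

(b) After draining 28% and refilling: 119 × 0.72 + 23 × 0.28 = 92.12 ppm.
(b) Deficit to target: 109 − 92.12 = 16.88 mg/L.
(b) Mass: 16.88 mg/L × 95,700 L = 1615 g cyanuric acid.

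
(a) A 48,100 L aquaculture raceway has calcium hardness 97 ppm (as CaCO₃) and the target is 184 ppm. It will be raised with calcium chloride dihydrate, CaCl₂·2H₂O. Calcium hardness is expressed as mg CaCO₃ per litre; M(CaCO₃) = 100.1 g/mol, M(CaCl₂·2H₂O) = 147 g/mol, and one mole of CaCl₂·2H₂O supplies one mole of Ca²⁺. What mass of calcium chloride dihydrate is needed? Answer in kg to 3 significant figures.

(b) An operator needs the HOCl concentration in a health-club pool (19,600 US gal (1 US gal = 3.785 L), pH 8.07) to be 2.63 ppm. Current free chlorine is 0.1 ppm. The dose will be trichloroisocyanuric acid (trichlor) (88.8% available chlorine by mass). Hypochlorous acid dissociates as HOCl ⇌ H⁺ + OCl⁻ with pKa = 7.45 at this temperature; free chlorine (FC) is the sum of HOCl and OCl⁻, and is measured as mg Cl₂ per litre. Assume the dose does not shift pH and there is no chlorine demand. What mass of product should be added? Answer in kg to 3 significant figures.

(a) 6.15 kg; (b) 1.13 kg

(a) Hardness to add: (184 − 97) = 87 mg/L as CaCO₃ × 48,100 L = 4185 g as CaCO₃.
(a) Moles of Ca²⁺ (1 mol Ca²⁺ ≡ 1 mol CaCO₃): 4185 / 100.1 g/mol = 41.81 mol.
(a) Mass of CaCl₂·2H₂O: 41.81 × 147 = 6145 g.

(b) Volume: 19,600 US gal × 3.785 L/gal = 74,186 L.
(b) [OCl⁻]/[HOCl] = 10^(pH − pKa) = 10^(8.07 − 7.45) = 4.169; fraction as HOCl = 1/(1 + 4.169) = 0.1935.
(b) Free chlorine required for 2.63 ppm HOCl: 2.63 / 0.1935 = 13.59 ppm.
(b) FC to add: 13.59 − 0.1 = 13.49 mg/L as Cl₂.
(b) Cl₂ equivalent: 13.49 mg/L × 74,186 L = 1001 g.
(b) Product at 88.8% available Cl: 1001 / 0.888 = 1127 g.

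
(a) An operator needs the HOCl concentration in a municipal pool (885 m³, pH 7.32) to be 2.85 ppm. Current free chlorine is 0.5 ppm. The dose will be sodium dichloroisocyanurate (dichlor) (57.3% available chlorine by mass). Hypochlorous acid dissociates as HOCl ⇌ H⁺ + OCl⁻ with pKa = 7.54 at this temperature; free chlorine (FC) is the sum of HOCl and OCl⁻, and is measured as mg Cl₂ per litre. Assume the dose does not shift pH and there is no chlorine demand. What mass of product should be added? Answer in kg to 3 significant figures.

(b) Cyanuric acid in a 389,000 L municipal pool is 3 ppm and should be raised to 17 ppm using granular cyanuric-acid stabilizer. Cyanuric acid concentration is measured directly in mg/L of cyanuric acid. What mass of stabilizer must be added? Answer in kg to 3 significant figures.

(a) 6.28 kg; (b) 5.45 kg

(a) Volume: 885 m³ = 885,000 L.
(a) [OCl⁻]/[HOCl] = 10^(pH − pKa) = 10^(7.32 − 7.54) = 0.6026; fraction as HOCl = 1/(1 + 0.6026) = 0.624.
(a) Free chlorine required for 2.85 ppm HOCl: 2.85 / 0.624 = 4.567 ppm.
(a) FC to add: 4.567 − 0.5 = 4.067 mg/L as Cl₂.
(a) Cl₂ equivalent: 4.067 mg/L × 885,000 L = 3600 g.
(a) Product at 57.3% available Cl: 3600 / 0.573 = 6282 g.

(b) CYA to add: (17 − 3) = 14 mg/L × 389,000 L = 5446 g cyanuric acid.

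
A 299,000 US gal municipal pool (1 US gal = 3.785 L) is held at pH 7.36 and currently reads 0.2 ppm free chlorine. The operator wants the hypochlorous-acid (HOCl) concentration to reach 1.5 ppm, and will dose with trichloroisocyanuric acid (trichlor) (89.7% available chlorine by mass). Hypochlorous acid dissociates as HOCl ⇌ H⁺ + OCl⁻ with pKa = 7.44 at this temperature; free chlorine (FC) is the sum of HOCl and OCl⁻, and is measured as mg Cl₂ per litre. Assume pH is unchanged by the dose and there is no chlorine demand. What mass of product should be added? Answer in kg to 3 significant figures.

3.21 kg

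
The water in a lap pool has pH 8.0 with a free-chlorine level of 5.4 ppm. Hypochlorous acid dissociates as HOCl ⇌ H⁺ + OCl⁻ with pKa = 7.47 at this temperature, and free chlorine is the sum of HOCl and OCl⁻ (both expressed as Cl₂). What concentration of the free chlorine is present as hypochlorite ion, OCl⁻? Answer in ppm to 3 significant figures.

[OCl⁻]/[HOCl] = 10^(pH − pKa) = 10^(8.0 − 7.47) = 10^0.53 = 3.388.
Fraction as HOCl = 1 / (1 + 3.388) = 0.2279.
OCl⁻ = (1 − 0.2279) × 5.4 ppm = 4.169 ppm.

4.17 ppm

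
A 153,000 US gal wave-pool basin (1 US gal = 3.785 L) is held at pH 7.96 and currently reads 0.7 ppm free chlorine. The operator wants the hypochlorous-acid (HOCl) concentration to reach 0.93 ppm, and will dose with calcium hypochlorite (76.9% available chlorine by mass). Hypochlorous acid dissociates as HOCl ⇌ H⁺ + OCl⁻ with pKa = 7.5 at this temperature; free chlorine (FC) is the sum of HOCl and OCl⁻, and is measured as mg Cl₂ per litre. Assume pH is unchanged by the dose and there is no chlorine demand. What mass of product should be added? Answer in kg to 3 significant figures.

2.19 kg

Volume: 153,000 US gal × 3.785 L/gal = 579,105 L.
[OCl⁻]/[HOCl] = 10^(pH − pKa) = 10^(7.96 − 7.5) = 2.884; fraction as HOCl = 1/(1 + 2.884) = 0.2575.
Free chlorine required for 0.93 ppm HOCl: 0.93 / 0.2575 = 3.612 ppm.
FC to add: 3.612 − 0.7 = 2.912 mg/L as Cl₂.
Cl₂ equivalent: 2.912 mg/L × 579,105 L = 1686 g.
Product at 76.9% available Cl: 1686 / 0.769 = 2193 g.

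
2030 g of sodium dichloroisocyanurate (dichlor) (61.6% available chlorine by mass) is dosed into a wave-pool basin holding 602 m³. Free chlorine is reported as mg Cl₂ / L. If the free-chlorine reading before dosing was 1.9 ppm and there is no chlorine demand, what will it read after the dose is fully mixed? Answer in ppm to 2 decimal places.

Volume: 602 m³ = 602,000 L.
Available chlorine delivered: 2030 g × 0.616 = 1250 g as Cl₂.
Concentration rise: 1250 g / 602,000 L = 2.077 mg/L = 2.08 ppm.
Final FC: 1.9 + 2.08 = 3.98 ppm.

3.98 ppm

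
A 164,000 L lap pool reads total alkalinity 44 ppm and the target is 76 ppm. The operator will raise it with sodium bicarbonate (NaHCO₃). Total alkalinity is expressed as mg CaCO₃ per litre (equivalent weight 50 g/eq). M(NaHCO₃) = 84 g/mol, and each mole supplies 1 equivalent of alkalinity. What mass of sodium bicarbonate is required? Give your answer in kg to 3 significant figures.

8.82 kg

Alkalinity to add: (76 − 44) = 32 mg/L as CaCO₃ × 164,000 L = 5248 g as CaCO₃.
Equivalents: 5248 g ÷ 50 g/eq = 105 eq.
NaHCO₃ supplies 1 eq per mole → 105 mol.
Mass: 105 mol × 84 g/mol = 8817 g.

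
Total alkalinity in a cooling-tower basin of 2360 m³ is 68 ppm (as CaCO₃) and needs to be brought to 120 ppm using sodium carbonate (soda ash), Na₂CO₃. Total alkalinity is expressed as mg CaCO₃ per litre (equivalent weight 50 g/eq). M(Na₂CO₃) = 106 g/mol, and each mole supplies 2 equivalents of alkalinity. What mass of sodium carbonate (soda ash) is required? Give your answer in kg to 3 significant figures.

130 kg

Volume: 2360 m³ = 2,360,000 L.
Alkalinity to add: (120 − 68) = 52 mg/L as CaCO₃ × 2,360,000 L = 122,700 g as CaCO₃.
Equivalents: 122,700 g ÷ 50 g/eq = 2454 eq.
Each mole of Na₂CO₃ supplies 2 eq, so 2454 / 2 = 1227 mol.
Mass: 1227 mol × 106 g/mol = 130,100 g.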